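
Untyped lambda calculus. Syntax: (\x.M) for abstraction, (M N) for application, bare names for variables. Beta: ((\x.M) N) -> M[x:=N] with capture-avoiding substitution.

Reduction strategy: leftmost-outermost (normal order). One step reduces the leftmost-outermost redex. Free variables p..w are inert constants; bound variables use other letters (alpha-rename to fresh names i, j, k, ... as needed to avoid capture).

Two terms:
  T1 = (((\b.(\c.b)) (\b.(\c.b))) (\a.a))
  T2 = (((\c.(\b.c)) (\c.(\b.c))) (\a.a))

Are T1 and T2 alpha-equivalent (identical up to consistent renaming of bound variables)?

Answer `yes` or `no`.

Term 1: (((\b.(\c.b)) (\b.(\c.b))) (\a.a))
Term 2: (((\c.(\b.c)) (\c.(\b.c))) (\a.a))
Alpha-equivalence: compare structure up to binder renaming.
Result: True

Answer: yes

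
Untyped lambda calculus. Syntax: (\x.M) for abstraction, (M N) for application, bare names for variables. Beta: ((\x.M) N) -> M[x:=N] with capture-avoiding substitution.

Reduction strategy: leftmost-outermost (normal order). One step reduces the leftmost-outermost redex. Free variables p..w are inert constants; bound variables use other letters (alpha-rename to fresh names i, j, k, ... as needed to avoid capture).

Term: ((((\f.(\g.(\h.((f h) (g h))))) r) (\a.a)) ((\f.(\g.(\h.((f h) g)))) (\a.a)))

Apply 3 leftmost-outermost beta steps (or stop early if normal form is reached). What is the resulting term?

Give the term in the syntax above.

Answer: ((r ((\f.(\g.(\h.((f h) g)))) (\a.a))) ((\a.a) ((\f.(\g.(\h.((f h) g)))) (\a.a))))

Derivation:
Step 0: ((((\f.(\g.(\h.((f h) (g h))))) r) (\a.a)) ((\f.(\g.(\h.((f h) g)))) (\a.a)))
Step 1: (((\g.(\h.((r h) (g h)))) (\a.a)) ((\f.(\g.(\h.((f h) g)))) (\a.a)))
Step 2: ((\h.((r h) ((\a.a) h))) ((\f.(\g.(\h.((f h) g)))) (\a.a)))
Step 3: ((r ((\f.(\g.(\h.((f h) g)))) (\a.a))) ((\a.a) ((\f.(\g.(\h.((f h) g)))) (\a.a))))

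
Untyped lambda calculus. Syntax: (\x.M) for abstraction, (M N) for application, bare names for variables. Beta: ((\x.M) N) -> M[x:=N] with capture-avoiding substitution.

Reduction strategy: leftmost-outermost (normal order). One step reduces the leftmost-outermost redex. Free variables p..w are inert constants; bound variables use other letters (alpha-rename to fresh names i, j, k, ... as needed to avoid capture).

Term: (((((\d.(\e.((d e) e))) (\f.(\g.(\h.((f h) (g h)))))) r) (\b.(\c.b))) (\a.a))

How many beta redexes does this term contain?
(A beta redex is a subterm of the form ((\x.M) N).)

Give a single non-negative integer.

Term: (((((\d.(\e.((d e) e))) (\f.(\g.(\h.((f h) (g h)))))) r) (\b.(\c.b))) (\a.a))
  Redex: ((\d.(\e.((d e) e))) (\f.(\g.(\h.((f h) (g h))))))
Total redexes: 1

Answer: 1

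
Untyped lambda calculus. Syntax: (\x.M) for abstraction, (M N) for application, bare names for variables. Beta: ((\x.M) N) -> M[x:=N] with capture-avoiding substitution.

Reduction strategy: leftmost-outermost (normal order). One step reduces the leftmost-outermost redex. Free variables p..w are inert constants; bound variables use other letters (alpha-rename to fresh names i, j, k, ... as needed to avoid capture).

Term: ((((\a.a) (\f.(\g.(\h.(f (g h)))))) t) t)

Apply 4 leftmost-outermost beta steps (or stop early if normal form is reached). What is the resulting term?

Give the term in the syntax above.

Step 0: ((((\a.a) (\f.(\g.(\h.(f (g h)))))) t) t)
Step 1: (((\f.(\g.(\h.(f (g h))))) t) t)
Step 2: ((\g.(\h.(t (g h)))) t)
Step 3: (\h.(t (t h)))
Step 4: (normal form reached)

Answer: (\h.(t (t h)))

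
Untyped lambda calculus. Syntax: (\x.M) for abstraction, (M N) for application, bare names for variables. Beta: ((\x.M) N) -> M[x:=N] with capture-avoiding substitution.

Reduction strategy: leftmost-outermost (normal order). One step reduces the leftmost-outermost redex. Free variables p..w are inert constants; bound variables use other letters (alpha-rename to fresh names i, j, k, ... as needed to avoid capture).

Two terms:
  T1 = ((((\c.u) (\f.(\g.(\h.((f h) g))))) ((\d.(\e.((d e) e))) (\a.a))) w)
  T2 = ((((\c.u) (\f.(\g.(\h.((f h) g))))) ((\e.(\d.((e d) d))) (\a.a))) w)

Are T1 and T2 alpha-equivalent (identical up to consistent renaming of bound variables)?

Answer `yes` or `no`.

Term 1: ((((\c.u) (\f.(\g.(\h.((f h) g))))) ((\d.(\e.((d e) e))) (\a.a))) w)
Term 2: ((((\c.u) (\f.(\g.(\h.((f h) g))))) ((\e.(\d.((e d) d))) (\a.a))) w)
Alpha-equivalence: compare structure up to binder renaming.
Result: True

Answer: yes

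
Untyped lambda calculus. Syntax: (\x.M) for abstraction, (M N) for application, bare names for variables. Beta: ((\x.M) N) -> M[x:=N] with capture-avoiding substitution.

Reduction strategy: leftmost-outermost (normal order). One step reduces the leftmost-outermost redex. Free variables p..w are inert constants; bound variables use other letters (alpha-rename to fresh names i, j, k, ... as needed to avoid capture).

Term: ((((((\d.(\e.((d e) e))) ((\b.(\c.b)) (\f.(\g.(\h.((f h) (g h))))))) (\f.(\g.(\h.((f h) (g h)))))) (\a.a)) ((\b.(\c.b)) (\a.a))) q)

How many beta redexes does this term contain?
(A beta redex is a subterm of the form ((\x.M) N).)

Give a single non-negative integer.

Term: ((((((\d.(\e.((d e) e))) ((\b.(\c.b)) (\f.(\g.(\h.((f h) (g h))))))) (\f.(\g.(\h.((f h) (g h)))))) (\a.a)) ((\b.(\c.b)) (\a.a))) q)
  Redex: ((\d.(\e.((d e) e))) ((\b.(\c.b)) (\f.(\g.(\h.((f h) (g h)))))))
  Redex: ((\b.(\c.b)) (\f.(\g.(\h.((f h) (g h))))))
  Redex: ((\b.(\c.b)) (\a.a))
Total redexes: 3

Answer: 3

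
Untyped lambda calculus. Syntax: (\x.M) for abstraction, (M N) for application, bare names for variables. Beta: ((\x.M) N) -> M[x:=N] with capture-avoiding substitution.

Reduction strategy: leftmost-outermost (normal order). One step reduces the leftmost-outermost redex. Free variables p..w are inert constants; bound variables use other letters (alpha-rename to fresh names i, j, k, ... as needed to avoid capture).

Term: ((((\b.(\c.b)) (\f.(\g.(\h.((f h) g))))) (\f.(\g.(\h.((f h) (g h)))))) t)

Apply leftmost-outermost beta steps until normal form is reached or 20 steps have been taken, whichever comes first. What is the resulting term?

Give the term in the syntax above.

Answer: (\g.(\h.((t h) g)))

Derivation:
Step 0: ((((\b.(\c.b)) (\f.(\g.(\h.((f h) g))))) (\f.(\g.(\h.((f h) (g h)))))) t)
Step 1: (((\c.(\f.(\g.(\h.((f h) g))))) (\f.(\g.(\h.((f h) (g h)))))) t)
Step 2: ((\f.(\g.(\h.((f h) g)))) t)
Step 3: (\g.(\h.((t h) g)))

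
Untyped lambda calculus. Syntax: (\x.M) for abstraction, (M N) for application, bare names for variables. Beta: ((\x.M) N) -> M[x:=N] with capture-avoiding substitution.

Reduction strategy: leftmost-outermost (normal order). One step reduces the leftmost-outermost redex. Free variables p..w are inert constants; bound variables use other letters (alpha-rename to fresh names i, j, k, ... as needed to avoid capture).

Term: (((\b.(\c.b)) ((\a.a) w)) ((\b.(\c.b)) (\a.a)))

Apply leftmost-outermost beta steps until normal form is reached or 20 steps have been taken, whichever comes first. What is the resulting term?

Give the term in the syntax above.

Answer: w

Derivation:
Step 0: (((\b.(\c.b)) ((\a.a) w)) ((\b.(\c.b)) (\a.a)))
Step 1: ((\c.((\a.a) w)) ((\b.(\c.b)) (\a.a)))
Step 2: ((\a.a) w)
Step 3: w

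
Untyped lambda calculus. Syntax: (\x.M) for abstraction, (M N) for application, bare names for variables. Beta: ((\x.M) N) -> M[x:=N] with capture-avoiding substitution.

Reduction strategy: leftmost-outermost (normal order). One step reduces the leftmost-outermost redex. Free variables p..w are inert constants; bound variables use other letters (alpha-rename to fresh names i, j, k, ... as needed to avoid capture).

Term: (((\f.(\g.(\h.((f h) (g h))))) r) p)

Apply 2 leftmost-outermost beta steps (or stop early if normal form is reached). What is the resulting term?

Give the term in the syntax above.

Step 0: (((\f.(\g.(\h.((f h) (g h))))) r) p)
Step 1: ((\g.(\h.((r h) (g h)))) p)
Step 2: (\h.((r h) (p h)))

Answer: (\h.((r h) (p h)))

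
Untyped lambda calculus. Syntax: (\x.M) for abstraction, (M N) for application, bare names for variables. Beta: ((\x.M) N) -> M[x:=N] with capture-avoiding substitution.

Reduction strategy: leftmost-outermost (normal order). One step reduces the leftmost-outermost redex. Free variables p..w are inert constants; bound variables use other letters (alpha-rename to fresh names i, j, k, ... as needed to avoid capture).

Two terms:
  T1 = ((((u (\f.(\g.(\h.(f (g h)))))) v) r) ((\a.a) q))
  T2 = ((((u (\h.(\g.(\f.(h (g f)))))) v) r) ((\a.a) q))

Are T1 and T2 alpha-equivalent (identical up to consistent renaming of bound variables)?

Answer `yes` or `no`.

Answer: yes

Derivation:
Term 1: ((((u (\f.(\g.(\h.(f (g h)))))) v) r) ((\a.a) q))
Term 2: ((((u (\h.(\g.(\f.(h (g f)))))) v) r) ((\a.a) q))
Alpha-equivalence: compare structure up to binder renaming.
Result: True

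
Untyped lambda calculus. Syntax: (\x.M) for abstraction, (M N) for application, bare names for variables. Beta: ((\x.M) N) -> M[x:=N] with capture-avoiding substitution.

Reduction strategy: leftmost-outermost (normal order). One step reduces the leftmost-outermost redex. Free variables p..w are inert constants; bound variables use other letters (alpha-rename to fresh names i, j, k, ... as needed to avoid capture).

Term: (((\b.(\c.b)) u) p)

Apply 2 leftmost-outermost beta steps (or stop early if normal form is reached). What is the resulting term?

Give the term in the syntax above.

Step 0: (((\b.(\c.b)) u) p)
Step 1: ((\c.u) p)
Step 2: u

Answer: u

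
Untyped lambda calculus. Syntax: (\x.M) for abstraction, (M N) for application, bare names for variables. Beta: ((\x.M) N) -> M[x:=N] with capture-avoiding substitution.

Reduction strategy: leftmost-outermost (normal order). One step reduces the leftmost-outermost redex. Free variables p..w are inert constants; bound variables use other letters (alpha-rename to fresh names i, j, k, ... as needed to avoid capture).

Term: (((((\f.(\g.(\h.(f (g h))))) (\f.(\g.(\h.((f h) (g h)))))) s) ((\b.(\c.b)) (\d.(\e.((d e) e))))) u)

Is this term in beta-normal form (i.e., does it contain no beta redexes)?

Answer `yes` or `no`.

Term: (((((\f.(\g.(\h.(f (g h))))) (\f.(\g.(\h.((f h) (g h)))))) s) ((\b.(\c.b)) (\d.(\e.((d e) e))))) u)
Found 2 beta redex(es).

Answer: no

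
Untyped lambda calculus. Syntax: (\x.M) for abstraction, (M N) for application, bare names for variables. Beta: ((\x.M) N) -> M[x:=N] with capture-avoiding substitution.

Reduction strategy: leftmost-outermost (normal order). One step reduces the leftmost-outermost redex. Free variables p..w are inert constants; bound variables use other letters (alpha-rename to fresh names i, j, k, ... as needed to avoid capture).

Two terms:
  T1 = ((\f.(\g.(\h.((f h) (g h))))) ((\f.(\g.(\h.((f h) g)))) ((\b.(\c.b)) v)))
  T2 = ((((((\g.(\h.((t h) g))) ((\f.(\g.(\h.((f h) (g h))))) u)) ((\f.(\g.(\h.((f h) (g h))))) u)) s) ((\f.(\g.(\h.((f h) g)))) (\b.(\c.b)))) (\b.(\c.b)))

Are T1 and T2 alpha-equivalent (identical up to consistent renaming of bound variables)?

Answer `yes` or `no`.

Answer: no

Derivation:
Term 1: ((\f.(\g.(\h.((f h) (g h))))) ((\f.(\g.(\h.((f h) g)))) ((\b.(\c.b)) v)))
Term 2: ((((((\g.(\h.((t h) g))) ((\f.(\g.(\h.((f h) (g h))))) u)) ((\f.(\g.(\h.((f h) (g h))))) u)) s) ((\f.(\g.(\h.((f h) g)))) (\b.(\c.b)))) (\b.(\c.b)))
Alpha-equivalence: compare structure up to binder renaming.
Result: False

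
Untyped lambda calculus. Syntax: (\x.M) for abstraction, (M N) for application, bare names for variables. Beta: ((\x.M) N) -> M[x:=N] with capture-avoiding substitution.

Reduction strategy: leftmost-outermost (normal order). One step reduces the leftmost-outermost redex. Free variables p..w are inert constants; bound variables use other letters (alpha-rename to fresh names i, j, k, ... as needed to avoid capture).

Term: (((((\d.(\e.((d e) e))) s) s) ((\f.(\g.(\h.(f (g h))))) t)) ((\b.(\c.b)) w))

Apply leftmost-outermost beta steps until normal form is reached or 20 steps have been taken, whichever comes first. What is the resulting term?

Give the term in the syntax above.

Step 0: (((((\d.(\e.((d e) e))) s) s) ((\f.(\g.(\h.(f (g h))))) t)) ((\b.(\c.b)) w))
Step 1: ((((\e.((s e) e)) s) ((\f.(\g.(\h.(f (g h))))) t)) ((\b.(\c.b)) w))
Step 2: ((((s s) s) ((\f.(\g.(\h.(f (g h))))) t)) ((\b.(\c.b)) w))
Step 3: ((((s s) s) (\g.(\h.(t (g h))))) ((\b.(\c.b)) w))
Step 4: ((((s s) s) (\g.(\h.(t (g h))))) (\c.w))

Answer: ((((s s) s) (\g.(\h.(t (g h))))) (\c.w))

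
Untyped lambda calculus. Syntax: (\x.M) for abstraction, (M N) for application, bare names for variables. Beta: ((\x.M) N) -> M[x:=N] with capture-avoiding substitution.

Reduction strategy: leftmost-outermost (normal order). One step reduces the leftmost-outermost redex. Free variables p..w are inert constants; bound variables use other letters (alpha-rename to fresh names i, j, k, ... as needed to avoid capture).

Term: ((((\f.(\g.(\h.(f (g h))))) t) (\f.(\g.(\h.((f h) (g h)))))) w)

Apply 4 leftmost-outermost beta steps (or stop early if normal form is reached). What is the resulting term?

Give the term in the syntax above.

Step 0: ((((\f.(\g.(\h.(f (g h))))) t) (\f.(\g.(\h.((f h) (g h)))))) w)
Step 1: (((\g.(\h.(t (g h)))) (\f.(\g.(\h.((f h) (g h)))))) w)
Step 2: ((\h.(t ((\f.(\g.(\h.((f h) (g h))))) h))) w)
Step 3: (t ((\f.(\g.(\h.((f h) (g h))))) w))
Step 4: (t (\g.(\h.((w h) (g h)))))

Answer: (t (\g.(\h.((w h) (g h)))))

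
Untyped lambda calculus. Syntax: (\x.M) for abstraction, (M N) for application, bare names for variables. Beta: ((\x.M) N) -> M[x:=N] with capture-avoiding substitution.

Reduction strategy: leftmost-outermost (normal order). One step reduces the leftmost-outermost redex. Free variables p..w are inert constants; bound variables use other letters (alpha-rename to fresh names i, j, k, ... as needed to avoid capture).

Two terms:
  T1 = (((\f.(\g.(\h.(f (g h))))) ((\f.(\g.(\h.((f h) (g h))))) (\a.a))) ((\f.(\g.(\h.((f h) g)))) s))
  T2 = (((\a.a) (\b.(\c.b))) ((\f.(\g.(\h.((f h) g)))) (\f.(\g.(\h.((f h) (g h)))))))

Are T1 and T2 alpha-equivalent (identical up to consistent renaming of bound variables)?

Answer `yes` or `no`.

Term 1: (((\f.(\g.(\h.(f (g h))))) ((\f.(\g.(\h.((f h) (g h))))) (\a.a))) ((\f.(\g.(\h.((f h) g)))) s))
Term 2: (((\a.a) (\b.(\c.b))) ((\f.(\g.(\h.((f h) g)))) (\f.(\g.(\h.((f h) (g h)))))))
Alpha-equivalence: compare structure up to binder renaming.
Result: False

Answer: no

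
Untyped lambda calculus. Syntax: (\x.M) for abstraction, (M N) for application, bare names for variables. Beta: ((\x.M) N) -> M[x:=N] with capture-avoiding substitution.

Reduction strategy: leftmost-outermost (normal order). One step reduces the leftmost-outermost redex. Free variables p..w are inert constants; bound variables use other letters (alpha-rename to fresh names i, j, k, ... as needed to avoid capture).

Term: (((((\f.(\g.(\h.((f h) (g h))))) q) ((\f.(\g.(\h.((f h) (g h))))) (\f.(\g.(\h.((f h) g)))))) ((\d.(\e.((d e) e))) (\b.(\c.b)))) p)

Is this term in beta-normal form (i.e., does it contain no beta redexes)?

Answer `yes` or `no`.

Answer: no

Derivation:
Term: (((((\f.(\g.(\h.((f h) (g h))))) q) ((\f.(\g.(\h.((f h) (g h))))) (\f.(\g.(\h.((f h) g)))))) ((\d.(\e.((d e) e))) (\b.(\c.b)))) p)
Found 3 beta redex(es).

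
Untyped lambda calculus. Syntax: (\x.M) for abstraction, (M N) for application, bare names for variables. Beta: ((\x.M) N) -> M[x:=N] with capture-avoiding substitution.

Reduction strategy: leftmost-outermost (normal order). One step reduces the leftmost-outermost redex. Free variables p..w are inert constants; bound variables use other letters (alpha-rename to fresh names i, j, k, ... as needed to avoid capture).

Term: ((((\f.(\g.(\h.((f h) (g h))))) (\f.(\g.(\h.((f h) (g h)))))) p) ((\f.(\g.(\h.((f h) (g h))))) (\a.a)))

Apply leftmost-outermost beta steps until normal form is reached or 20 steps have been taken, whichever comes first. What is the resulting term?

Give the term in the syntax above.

Answer: (\h.(((p (\g.(\h.(h (g h))))) h) (h ((p (\g.(\h.(h (g h))))) h))))

Derivation:
Step 0: ((((\f.(\g.(\h.((f h) (g h))))) (\f.(\g.(\h.((f h) (g h)))))) p) ((\f.(\g.(\h.((f h) (g h))))) (\a.a)))
Step 1: (((\g.(\h.(((\f.(\g.(\h.((f h) (g h))))) h) (g h)))) p) ((\f.(\g.(\h.((f h) (g h))))) (\a.a)))
Step 2: ((\h.(((\f.(\g.(\h.((f h) (g h))))) h) (p h))) ((\f.(\g.(\h.((f h) (g h))))) (\a.a)))
Step 3: (((\f.(\g.(\h.((f h) (g h))))) ((\f.(\g.(\h.((f h) (g h))))) (\a.a))) (p ((\f.(\g.(\h.((f h) (g h))))) (\a.a))))
Step 4: ((\g.(\h.((((\f.(\g.(\h.((f h) (g h))))) (\a.a)) h) (g h)))) (p ((\f.(\g.(\h.((f h) (g h))))) (\a.a))))
Step 5: (\h.((((\f.(\g.(\h.((f h) (g h))))) (\a.a)) h) ((p ((\f.(\g.(\h.((f h) (g h))))) (\a.a))) h)))
Step 6: (\h.(((\g.(\h.(((\a.a) h) (g h)))) h) ((p ((\f.(\g.(\h.((f h) (g h))))) (\a.a))) h)))
Step 7: (\h.((\i.(((\a.a) i) (h i))) ((p ((\f.(\g.(\h.((f h) (g h))))) (\a.a))) h)))
Step 8: (\h.(((\a.a) ((p ((\f.(\g.(\h.((f h) (g h))))) (\a.a))) h)) (h ((p ((\f.(\g.(\h.((f h) (g h))))) (\a.a))) h))))
Step 9: (\h.(((p ((\f.(\g.(\h.((f h) (g h))))) (\a.a))) h) (h ((p ((\f.(\g.(\h.((f h) (g h))))) (\a.a))) h))))
Step 10: (\h.(((p (\g.(\h.(((\a.a) h) (g h))))) h) (h ((p ((\f.(\g.(\h.((f h) (g h))))) (\a.a))) h))))
Step 11: (\h.(((p (\g.(\h.(h (g h))))) h) (h ((p ((\f.(\g.(\h.((f h) (g h))))) (\a.a))) h))))
Step 12: (\h.(((p (\g.(\h.(h (g h))))) h) (h ((p (\g.(\h.(((\a.a) h) (g h))))) h))))
Step 13: (\h.(((p (\g.(\h.(h (g h))))) h) (h ((p (\g.(\h.(h (g h))))) h))))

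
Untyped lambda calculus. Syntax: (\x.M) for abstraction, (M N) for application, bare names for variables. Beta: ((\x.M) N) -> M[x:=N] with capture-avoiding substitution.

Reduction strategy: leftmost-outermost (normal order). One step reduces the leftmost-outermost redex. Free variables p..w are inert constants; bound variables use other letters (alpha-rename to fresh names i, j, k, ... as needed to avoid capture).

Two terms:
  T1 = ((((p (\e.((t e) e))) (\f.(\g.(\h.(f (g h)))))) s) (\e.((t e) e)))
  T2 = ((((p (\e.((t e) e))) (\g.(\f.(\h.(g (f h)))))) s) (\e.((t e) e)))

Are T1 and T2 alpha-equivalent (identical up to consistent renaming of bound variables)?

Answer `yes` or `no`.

Term 1: ((((p (\e.((t e) e))) (\f.(\g.(\h.(f (g h)))))) s) (\e.((t e) e)))
Term 2: ((((p (\e.((t e) e))) (\g.(\f.(\h.(g (f h)))))) s) (\e.((t e) e)))
Alpha-equivalence: compare structure up to binder renaming.
Result: True

Answer: yes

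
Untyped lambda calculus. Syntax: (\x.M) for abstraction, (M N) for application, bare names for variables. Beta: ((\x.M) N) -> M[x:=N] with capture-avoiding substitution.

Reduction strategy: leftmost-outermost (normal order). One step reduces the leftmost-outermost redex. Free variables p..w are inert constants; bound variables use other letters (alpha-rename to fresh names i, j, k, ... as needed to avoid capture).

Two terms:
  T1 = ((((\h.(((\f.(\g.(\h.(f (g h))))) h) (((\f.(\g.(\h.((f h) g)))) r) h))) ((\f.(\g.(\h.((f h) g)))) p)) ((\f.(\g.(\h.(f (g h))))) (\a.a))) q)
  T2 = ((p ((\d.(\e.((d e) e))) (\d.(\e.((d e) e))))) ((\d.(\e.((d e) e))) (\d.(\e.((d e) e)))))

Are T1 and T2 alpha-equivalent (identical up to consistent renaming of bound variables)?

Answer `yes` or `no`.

Answer: no

Derivation:
Term 1: ((((\h.(((\f.(\g.(\h.(f (g h))))) h) (((\f.(\g.(\h.((f h) g)))) r) h))) ((\f.(\g.(\h.((f h) g)))) p)) ((\f.(\g.(\h.(f (g h))))) (\a.a))) q)
Term 2: ((p ((\d.(\e.((d e) e))) (\d.(\e.((d e) e))))) ((\d.(\e.((d e) e))) (\d.(\e.((d e) e)))))
Alpha-equivalence: compare structure up to binder renaming.
Result: False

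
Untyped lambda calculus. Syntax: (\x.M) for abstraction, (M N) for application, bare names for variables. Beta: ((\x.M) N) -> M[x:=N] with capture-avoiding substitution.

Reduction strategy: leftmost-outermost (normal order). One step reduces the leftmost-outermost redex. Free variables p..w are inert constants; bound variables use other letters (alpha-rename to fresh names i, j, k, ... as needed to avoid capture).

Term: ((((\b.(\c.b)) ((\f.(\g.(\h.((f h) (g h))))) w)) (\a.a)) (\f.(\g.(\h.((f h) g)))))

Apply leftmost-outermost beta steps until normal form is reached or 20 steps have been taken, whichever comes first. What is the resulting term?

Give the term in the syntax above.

Step 0: ((((\b.(\c.b)) ((\f.(\g.(\h.((f h) (g h))))) w)) (\a.a)) (\f.(\g.(\h.((f h) g)))))
Step 1: (((\c.((\f.(\g.(\h.((f h) (g h))))) w)) (\a.a)) (\f.(\g.(\h.((f h) g)))))
Step 2: (((\f.(\g.(\h.((f h) (g h))))) w) (\f.(\g.(\h.((f h) g)))))
Step 3: ((\g.(\h.((w h) (g h)))) (\f.(\g.(\h.((f h) g)))))
Step 4: (\h.((w h) ((\f.(\g.(\h.((f h) g)))) h)))
Step 5: (\h.((w h) (\g.(\i.((h i) g)))))

Answer: (\h.((w h) (\g.(\i.((h i) g)))))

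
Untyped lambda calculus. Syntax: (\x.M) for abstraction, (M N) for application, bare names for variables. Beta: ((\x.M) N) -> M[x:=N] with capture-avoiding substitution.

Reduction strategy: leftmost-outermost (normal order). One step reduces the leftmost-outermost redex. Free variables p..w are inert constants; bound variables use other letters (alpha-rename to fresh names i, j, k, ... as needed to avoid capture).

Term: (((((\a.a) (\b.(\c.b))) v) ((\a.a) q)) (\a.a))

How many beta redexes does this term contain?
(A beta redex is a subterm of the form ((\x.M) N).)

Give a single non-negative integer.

Term: (((((\a.a) (\b.(\c.b))) v) ((\a.a) q)) (\a.a))
  Redex: ((\a.a) (\b.(\c.b)))
  Redex: ((\a.a) q)
Total redexes: 2

Answer: 2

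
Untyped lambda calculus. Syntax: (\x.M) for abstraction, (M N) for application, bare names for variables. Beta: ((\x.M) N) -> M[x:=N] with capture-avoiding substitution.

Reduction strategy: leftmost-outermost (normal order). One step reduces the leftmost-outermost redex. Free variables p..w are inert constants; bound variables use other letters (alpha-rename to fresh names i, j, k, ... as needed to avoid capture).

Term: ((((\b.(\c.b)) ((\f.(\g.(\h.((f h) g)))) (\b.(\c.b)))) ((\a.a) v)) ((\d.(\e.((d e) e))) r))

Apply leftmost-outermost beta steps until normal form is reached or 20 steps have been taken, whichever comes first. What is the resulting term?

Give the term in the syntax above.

Answer: (\h.h)

Derivation:
Step 0: ((((\b.(\c.b)) ((\f.(\g.(\h.((f h) g)))) (\b.(\c.b)))) ((\a.a) v)) ((\d.(\e.((d e) e))) r))
Step 1: (((\c.((\f.(\g.(\h.((f h) g)))) (\b.(\c.b)))) ((\a.a) v)) ((\d.(\e.((d e) e))) r))
Step 2: (((\f.(\g.(\h.((f h) g)))) (\b.(\c.b))) ((\d.(\e.((d e) e))) r))
Step 3: ((\g.(\h.(((\b.(\c.b)) h) g))) ((\d.(\e.((d e) e))) r))
Step 4: (\h.(((\b.(\c.b)) h) ((\d.(\e.((d e) e))) r)))
Step 5: (\h.((\c.h) ((\d.(\e.((d e) e))) r)))
Step 6: (\h.h)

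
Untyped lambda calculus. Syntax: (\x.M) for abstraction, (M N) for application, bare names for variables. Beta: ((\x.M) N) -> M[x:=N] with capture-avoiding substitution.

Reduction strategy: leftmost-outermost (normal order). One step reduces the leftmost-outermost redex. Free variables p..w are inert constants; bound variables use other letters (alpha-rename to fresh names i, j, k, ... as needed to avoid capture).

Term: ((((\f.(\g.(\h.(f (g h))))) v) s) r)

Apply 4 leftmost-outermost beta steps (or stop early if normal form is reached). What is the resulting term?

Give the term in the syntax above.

Step 0: ((((\f.(\g.(\h.(f (g h))))) v) s) r)
Step 1: (((\g.(\h.(v (g h)))) s) r)
Step 2: ((\h.(v (s h))) r)
Step 3: (v (s r))
Step 4: (normal form reached)

Answer: (v (s r))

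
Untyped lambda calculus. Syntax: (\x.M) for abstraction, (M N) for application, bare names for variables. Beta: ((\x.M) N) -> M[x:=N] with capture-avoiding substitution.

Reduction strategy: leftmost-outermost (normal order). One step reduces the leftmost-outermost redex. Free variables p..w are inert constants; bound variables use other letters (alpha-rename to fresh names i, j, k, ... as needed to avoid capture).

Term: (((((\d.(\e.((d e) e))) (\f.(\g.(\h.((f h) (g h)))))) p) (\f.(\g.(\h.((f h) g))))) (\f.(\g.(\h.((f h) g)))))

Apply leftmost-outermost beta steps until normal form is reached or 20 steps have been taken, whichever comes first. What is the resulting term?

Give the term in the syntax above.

Step 0: (((((\d.(\e.((d e) e))) (\f.(\g.(\h.((f h) (g h)))))) p) (\f.(\g.(\h.((f h) g))))) (\f.(\g.(\h.((f h) g)))))
Step 1: ((((\e.(((\f.(\g.(\h.((f h) (g h))))) e) e)) p) (\f.(\g.(\h.((f h) g))))) (\f.(\g.(\h.((f h) g)))))
Step 2: (((((\f.(\g.(\h.((f h) (g h))))) p) p) (\f.(\g.(\h.((f h) g))))) (\f.(\g.(\h.((f h) g)))))
Step 3: ((((\g.(\h.((p h) (g h)))) p) (\f.(\g.(\h.((f h) g))))) (\f.(\g.(\h.((f h) g)))))
Step 4: (((\h.((p h) (p h))) (\f.(\g.(\h.((f h) g))))) (\f.(\g.(\h.((f h) g)))))
Step 5: (((p (\f.(\g.(\h.((f h) g))))) (p (\f.(\g.(\h.((f h) g)))))) (\f.(\g.(\h.((f h) g)))))

Answer: (((p (\f.(\g.(\h.((f h) g))))) (p (\f.(\g.(\h.((f h) g)))))) (\f.(\g.(\h.((f h) g)))))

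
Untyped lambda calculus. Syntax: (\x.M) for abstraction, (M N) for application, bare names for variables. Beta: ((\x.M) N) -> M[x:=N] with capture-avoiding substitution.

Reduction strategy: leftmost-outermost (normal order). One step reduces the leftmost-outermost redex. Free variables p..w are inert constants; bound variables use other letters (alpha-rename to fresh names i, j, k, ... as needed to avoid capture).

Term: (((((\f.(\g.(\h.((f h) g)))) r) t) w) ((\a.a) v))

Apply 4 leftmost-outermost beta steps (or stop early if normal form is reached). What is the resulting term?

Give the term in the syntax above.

Answer: (((r w) t) v)

Derivation:
Step 0: (((((\f.(\g.(\h.((f h) g)))) r) t) w) ((\a.a) v))
Step 1: ((((\g.(\h.((r h) g))) t) w) ((\a.a) v))
Step 2: (((\h.((r h) t)) w) ((\a.a) v))
Step 3: (((r w) t) ((\a.a) v))
Step 4: (((r w) t) v)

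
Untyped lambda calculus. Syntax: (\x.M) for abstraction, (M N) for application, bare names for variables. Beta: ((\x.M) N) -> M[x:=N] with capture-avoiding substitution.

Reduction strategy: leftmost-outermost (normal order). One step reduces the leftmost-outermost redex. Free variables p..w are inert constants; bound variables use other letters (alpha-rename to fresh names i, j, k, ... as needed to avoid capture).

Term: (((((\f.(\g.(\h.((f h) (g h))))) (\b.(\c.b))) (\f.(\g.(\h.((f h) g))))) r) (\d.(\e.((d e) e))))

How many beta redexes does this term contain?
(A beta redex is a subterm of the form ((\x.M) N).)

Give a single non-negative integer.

Term: (((((\f.(\g.(\h.((f h) (g h))))) (\b.(\c.b))) (\f.(\g.(\h.((f h) g))))) r) (\d.(\e.((d e) e))))
  Redex: ((\f.(\g.(\h.((f h) (g h))))) (\b.(\c.b)))
Total redexes: 1

Answer: 1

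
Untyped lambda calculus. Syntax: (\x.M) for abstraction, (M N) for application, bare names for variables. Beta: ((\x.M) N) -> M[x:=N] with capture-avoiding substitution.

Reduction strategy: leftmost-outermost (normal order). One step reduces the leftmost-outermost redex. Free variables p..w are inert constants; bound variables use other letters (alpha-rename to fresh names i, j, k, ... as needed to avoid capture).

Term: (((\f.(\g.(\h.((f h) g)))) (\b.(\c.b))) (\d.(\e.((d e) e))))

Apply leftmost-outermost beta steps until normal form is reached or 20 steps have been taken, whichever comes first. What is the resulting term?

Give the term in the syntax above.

Step 0: (((\f.(\g.(\h.((f h) g)))) (\b.(\c.b))) (\d.(\e.((d e) e))))
Step 1: ((\g.(\h.(((\b.(\c.b)) h) g))) (\d.(\e.((d e) e))))
Step 2: (\h.(((\b.(\c.b)) h) (\d.(\e.((d e) e)))))
Step 3: (\h.((\c.h) (\d.(\e.((d e) e)))))
Step 4: (\h.h)

Answer: (\h.h)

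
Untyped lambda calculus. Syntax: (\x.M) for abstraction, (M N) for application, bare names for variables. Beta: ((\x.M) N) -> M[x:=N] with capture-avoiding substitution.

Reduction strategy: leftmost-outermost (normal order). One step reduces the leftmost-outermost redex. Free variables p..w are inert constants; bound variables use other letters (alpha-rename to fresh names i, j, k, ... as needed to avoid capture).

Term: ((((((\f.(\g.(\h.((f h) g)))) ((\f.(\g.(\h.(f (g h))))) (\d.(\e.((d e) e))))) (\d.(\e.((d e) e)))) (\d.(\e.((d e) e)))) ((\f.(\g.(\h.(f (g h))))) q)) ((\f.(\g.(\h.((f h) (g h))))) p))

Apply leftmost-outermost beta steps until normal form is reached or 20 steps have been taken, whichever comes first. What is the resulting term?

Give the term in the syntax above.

Answer: (((q (\h.(q (\i.(q (h i)))))) (\g.(\h.(q (g h))))) ((\f.(\g.(\h.((f h) (g h))))) p))

Derivation:
Step 0: ((((((\f.(\g.(\h.((f h) g)))) ((\f.(\g.(\h.(f (g h))))) (\d.(\e.((d e) e))))) (\d.(\e.((d e) e)))) (\d.(\e.((d e) e)))) ((\f.(\g.(\h.(f (g h))))) q)) ((\f.(\g.(\h.((f h) (g h))))) p))
Step 1: (((((\g.(\h.((((\f.(\g.(\h.(f (g h))))) (\d.(\e.((d e) e)))) h) g))) (\d.(\e.((d e) e)))) (\d.(\e.((d e) e)))) ((\f.(\g.(\h.(f (g h))))) q)) ((\f.(\g.(\h.((f h) (g h))))) p))
Step 2: ((((\h.((((\f.(\g.(\h.(f (g h))))) (\d.(\e.((d e) e)))) h) (\d.(\e.((d e) e))))) (\d.(\e.((d e) e)))) ((\f.(\g.(\h.(f (g h))))) q)) ((\f.(\g.(\h.((f h) (g h))))) p))
Step 3: ((((((\f.(\g.(\h.(f (g h))))) (\d.(\e.((d e) e)))) (\d.(\e.((d e) e)))) (\d.(\e.((d e) e)))) ((\f.(\g.(\h.(f (g h))))) q)) ((\f.(\g.(\h.((f h) (g h))))) p))
Step 4: (((((\g.(\h.((\d.(\e.((d e) e))) (g h)))) (\d.(\e.((d e) e)))) (\d.(\e.((d e) e)))) ((\f.(\g.(\h.(f (g h))))) q)) ((\f.(\g.(\h.((f h) (g h))))) p))
Step 5: ((((\h.((\d.(\e.((d e) e))) ((\d.(\e.((d e) e))) h))) (\d.(\e.((d e) e)))) ((\f.(\g.(\h.(f (g h))))) q)) ((\f.(\g.(\h.((f h) (g h))))) p))
Step 6: ((((\d.(\e.((d e) e))) ((\d.(\e.((d e) e))) (\d.(\e.((d e) e))))) ((\f.(\g.(\h.(f (g h))))) q)) ((\f.(\g.(\h.((f h) (g h))))) p))
Step 7: (((\e.((((\d.(\e.((d e) e))) (\d.(\e.((d e) e)))) e) e)) ((\f.(\g.(\h.(f (g h))))) q)) ((\f.(\g.(\h.((f h) (g h))))) p))
Step 8: (((((\d.(\e.((d e) e))) (\d.(\e.((d e) e)))) ((\f.(\g.(\h.(f (g h))))) q)) ((\f.(\g.(\h.(f (g h))))) q)) ((\f.(\g.(\h.((f h) (g h))))) p))
Step 9: ((((\e.(((\d.(\e.((d e) e))) e) e)) ((\f.(\g.(\h.(f (g h))))) q)) ((\f.(\g.(\h.(f (g h))))) q)) ((\f.(\g.(\h.((f h) (g h))))) p))
Step 10: (((((\d.(\e.((d e) e))) ((\f.(\g.(\h.(f (g h))))) q)) ((\f.(\g.(\h.(f (g h))))) q)) ((\f.(\g.(\h.(f (g h))))) q)) ((\f.(\g.(\h.((f h) (g h))))) p))
Step 11: ((((\e.((((\f.(\g.(\h.(f (g h))))) q) e) e)) ((\f.(\g.(\h.(f (g h))))) q)) ((\f.(\g.(\h.(f (g h))))) q)) ((\f.(\g.(\h.((f h) (g h))))) p))
Step 12: ((((((\f.(\g.(\h.(f (g h))))) q) ((\f.(\g.(\h.(f (g h))))) q)) ((\f.(\g.(\h.(f (g h))))) q)) ((\f.(\g.(\h.(f (g h))))) q)) ((\f.(\g.(\h.((f h) (g h))))) p))
Step 13: (((((\g.(\h.(q (g h)))) ((\f.(\g.(\h.(f (g h))))) q)) ((\f.(\g.(\h.(f (g h))))) q)) ((\f.(\g.(\h.(f (g h))))) q)) ((\f.(\g.(\h.((f h) (g h))))) p))
Step 14: ((((\h.(q (((\f.(\g.(\h.(f (g h))))) q) h))) ((\f.(\g.(\h.(f (g h))))) q)) ((\f.(\g.(\h.(f (g h))))) q)) ((\f.(\g.(\h.((f h) (g h))))) p))
Step 15: (((q (((\f.(\g.(\h.(f (g h))))) q) ((\f.(\g.(\h.(f (g h))))) q))) ((\f.(\g.(\h.(f (g h))))) q)) ((\f.(\g.(\h.((f h) (g h))))) p))
Step 16: (((q ((\g.(\h.(q (g h)))) ((\f.(\g.(\h.(f (g h))))) q))) ((\f.(\g.(\h.(f (g h))))) q)) ((\f.(\g.(\h.((f h) (g h))))) p))
Step 17: (((q (\h.(q (((\f.(\g.(\h.(f (g h))))) q) h)))) ((\f.(\g.(\h.(f (g h))))) q)) ((\f.(\g.(\h.((f h) (g h))))) p))
Step 18: (((q (\h.(q ((\g.(\h.(q (g h)))) h)))) ((\f.(\g.(\h.(f (g h))))) q)) ((\f.(\g.(\h.((f h) (g h))))) p))
Step 19: (((q (\h.(q (\i.(q (h i)))))) ((\f.(\g.(\h.(f (g h))))) q)) ((\f.(\g.(\h.((f h) (g h))))) p))
Step 20: (((q (\h.(q (\i.(q (h i)))))) (\g.(\h.(q (g h))))) ((\f.(\g.(\h.((f h) (g h))))) p))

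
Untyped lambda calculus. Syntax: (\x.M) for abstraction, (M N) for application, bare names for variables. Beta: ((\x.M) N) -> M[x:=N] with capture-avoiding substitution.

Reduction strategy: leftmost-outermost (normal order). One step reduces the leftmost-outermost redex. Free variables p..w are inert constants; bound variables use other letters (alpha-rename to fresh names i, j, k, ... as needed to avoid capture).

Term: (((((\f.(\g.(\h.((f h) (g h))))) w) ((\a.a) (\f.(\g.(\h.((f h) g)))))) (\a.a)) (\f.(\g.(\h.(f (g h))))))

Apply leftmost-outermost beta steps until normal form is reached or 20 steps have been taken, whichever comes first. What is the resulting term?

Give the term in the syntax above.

Answer: (((w (\a.a)) (\g.(\h.(h g)))) (\f.(\g.(\h.(f (g h))))))

Derivation:
Step 0: (((((\f.(\g.(\h.((f h) (g h))))) w) ((\a.a) (\f.(\g.(\h.((f h) g)))))) (\a.a)) (\f.(\g.(\h.(f (g h))))))
Step 1: ((((\g.(\h.((w h) (g h)))) ((\a.a) (\f.(\g.(\h.((f h) g)))))) (\a.a)) (\f.(\g.(\h.(f (g h))))))
Step 2: (((\h.((w h) (((\a.a) (\f.(\g.(\h.((f h) g))))) h))) (\a.a)) (\f.(\g.(\h.(f (g h))))))
Step 3: (((w (\a.a)) (((\a.a) (\f.(\g.(\h.((f h) g))))) (\a.a))) (\f.(\g.(\h.(f (g h))))))
Step 4: (((w (\a.a)) ((\f.(\g.(\h.((f h) g)))) (\a.a))) (\f.(\g.(\h.(f (g h))))))
Step 5: (((w (\a.a)) (\g.(\h.(((\a.a) h) g)))) (\f.(\g.(\h.(f (g h))))))
Step 6: (((w (\a.a)) (\g.(\h.(h g)))) (\f.(\g.(\h.(f (g h))))))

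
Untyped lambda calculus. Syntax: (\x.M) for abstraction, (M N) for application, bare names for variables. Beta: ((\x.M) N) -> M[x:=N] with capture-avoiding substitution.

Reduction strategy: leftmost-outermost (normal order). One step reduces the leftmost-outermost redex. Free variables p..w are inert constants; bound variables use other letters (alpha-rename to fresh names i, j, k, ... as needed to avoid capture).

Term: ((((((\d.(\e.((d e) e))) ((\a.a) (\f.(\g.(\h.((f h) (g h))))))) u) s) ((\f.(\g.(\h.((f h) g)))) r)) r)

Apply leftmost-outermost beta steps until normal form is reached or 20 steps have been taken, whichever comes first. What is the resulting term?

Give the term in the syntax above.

Answer: ((((u s) (u s)) (\g.(\h.((r h) g)))) r)

Derivation:
Step 0: ((((((\d.(\e.((d e) e))) ((\a.a) (\f.(\g.(\h.((f h) (g h))))))) u) s) ((\f.(\g.(\h.((f h) g)))) r)) r)
Step 1: (((((\e.((((\a.a) (\f.(\g.(\h.((f h) (g h)))))) e) e)) u) s) ((\f.(\g.(\h.((f h) g)))) r)) r)
Step 2: (((((((\a.a) (\f.(\g.(\h.((f h) (g h)))))) u) u) s) ((\f.(\g.(\h.((f h) g)))) r)) r)
Step 3: ((((((\f.(\g.(\h.((f h) (g h))))) u) u) s) ((\f.(\g.(\h.((f h) g)))) r)) r)
Step 4: (((((\g.(\h.((u h) (g h)))) u) s) ((\f.(\g.(\h.((f h) g)))) r)) r)
Step 5: ((((\h.((u h) (u h))) s) ((\f.(\g.(\h.((f h) g)))) r)) r)
Step 6: ((((u s) (u s)) ((\f.(\g.(\h.((f h) g)))) r)) r)
Step 7: ((((u s) (u s)) (\g.(\h.((r h) g)))) r)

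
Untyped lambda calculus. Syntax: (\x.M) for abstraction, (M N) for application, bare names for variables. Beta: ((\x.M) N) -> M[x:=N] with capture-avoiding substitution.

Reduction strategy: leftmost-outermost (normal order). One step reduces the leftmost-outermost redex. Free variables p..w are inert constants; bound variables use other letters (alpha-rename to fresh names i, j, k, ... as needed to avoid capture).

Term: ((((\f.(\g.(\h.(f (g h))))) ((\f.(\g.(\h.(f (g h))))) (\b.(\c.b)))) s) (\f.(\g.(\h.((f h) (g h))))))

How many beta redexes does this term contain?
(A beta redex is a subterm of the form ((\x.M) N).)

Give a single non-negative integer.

Answer: 2

Derivation:
Term: ((((\f.(\g.(\h.(f (g h))))) ((\f.(\g.(\h.(f (g h))))) (\b.(\c.b)))) s) (\f.(\g.(\h.((f h) (g h))))))
  Redex: ((\f.(\g.(\h.(f (g h))))) ((\f.(\g.(\h.(f (g h))))) (\b.(\c.b))))
  Redex: ((\f.(\g.(\h.(f (g h))))) (\b.(\c.b)))
Total redexes: 2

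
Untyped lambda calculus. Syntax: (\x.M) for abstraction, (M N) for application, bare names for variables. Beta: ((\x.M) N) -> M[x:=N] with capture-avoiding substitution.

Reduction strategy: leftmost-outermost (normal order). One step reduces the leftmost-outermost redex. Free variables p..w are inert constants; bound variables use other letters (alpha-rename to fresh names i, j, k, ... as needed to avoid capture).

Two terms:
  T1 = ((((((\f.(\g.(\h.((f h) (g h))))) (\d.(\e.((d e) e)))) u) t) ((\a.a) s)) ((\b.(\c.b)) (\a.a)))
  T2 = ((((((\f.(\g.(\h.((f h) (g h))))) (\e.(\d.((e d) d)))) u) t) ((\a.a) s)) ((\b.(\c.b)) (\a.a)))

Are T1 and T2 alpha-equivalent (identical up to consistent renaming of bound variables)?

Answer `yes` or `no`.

Term 1: ((((((\f.(\g.(\h.((f h) (g h))))) (\d.(\e.((d e) e)))) u) t) ((\a.a) s)) ((\b.(\c.b)) (\a.a)))
Term 2: ((((((\f.(\g.(\h.((f h) (g h))))) (\e.(\d.((e d) d)))) u) t) ((\a.a) s)) ((\b.(\c.b)) (\a.a)))
Alpha-equivalence: compare structure up to binder renaming.
Result: True

Answer: yes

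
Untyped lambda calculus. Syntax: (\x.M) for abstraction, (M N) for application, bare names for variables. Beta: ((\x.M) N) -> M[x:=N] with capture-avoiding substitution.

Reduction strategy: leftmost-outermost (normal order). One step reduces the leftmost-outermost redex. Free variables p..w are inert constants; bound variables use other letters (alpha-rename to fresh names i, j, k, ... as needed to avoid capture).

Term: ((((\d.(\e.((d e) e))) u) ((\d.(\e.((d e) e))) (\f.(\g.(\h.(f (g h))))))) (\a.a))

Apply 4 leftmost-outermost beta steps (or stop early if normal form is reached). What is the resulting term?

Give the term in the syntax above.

Step 0: ((((\d.(\e.((d e) e))) u) ((\d.(\e.((d e) e))) (\f.(\g.(\h.(f (g h))))))) (\a.a))
Step 1: (((\e.((u e) e)) ((\d.(\e.((d e) e))) (\f.(\g.(\h.(f (g h))))))) (\a.a))
Step 2: (((u ((\d.(\e.((d e) e))) (\f.(\g.(\h.(f (g h))))))) ((\d.(\e.((d e) e))) (\f.(\g.(\h.(f (g h))))))) (\a.a))
Step 3: (((u (\e.(((\f.(\g.(\h.(f (g h))))) e) e))) ((\d.(\e.((d e) e))) (\f.(\g.(\h.(f (g h))))))) (\a.a))
Step 4: (((u (\e.((\g.(\h.(e (g h)))) e))) ((\d.(\e.((d e) e))) (\f.(\g.(\h.(f (g h))))))) (\a.a))

Answer: (((u (\e.((\g.(\h.(e (g h)))) e))) ((\d.(\e.((d e) e))) (\f.(\g.(\h.(f (g h))))))) (\a.a))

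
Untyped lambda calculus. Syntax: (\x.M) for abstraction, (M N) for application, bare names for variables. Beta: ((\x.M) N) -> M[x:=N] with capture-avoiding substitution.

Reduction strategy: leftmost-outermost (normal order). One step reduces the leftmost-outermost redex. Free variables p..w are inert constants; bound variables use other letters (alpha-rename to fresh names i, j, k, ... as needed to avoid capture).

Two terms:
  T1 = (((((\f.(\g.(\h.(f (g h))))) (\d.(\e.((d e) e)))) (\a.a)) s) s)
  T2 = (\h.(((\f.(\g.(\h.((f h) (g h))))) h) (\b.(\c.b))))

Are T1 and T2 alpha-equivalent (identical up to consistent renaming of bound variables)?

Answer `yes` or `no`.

Answer: no

Derivation:
Term 1: (((((\f.(\g.(\h.(f (g h))))) (\d.(\e.((d e) e)))) (\a.a)) s) s)
Term 2: (\h.(((\f.(\g.(\h.((f h) (g h))))) h) (\b.(\c.b))))
Alpha-equivalence: compare structure up to binder renaming.
Result: False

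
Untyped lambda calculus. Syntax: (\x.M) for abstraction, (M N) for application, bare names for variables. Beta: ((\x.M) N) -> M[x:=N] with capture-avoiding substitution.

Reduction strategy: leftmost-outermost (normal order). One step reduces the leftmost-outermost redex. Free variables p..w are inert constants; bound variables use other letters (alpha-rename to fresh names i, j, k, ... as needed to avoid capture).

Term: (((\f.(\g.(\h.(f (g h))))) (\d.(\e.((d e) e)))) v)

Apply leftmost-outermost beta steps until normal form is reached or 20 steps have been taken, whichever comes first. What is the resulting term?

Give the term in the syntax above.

Answer: (\h.(\e.(((v h) e) e)))

Derivation:
Step 0: (((\f.(\g.(\h.(f (g h))))) (\d.(\e.((d e) e)))) v)
Step 1: ((\g.(\h.((\d.(\e.((d e) e))) (g h)))) v)
Step 2: (\h.((\d.(\e.((d e) e))) (v h)))
Step 3: (\h.(\e.(((v h) e) e)))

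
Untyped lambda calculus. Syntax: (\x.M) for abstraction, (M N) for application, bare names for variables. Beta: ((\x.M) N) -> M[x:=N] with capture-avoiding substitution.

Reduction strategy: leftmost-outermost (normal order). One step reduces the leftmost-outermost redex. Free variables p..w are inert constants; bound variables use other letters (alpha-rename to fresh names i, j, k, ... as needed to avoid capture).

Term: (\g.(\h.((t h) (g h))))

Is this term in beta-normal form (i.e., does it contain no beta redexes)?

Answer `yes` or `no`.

Answer: yes

Derivation:
Term: (\g.(\h.((t h) (g h))))
No beta redexes found.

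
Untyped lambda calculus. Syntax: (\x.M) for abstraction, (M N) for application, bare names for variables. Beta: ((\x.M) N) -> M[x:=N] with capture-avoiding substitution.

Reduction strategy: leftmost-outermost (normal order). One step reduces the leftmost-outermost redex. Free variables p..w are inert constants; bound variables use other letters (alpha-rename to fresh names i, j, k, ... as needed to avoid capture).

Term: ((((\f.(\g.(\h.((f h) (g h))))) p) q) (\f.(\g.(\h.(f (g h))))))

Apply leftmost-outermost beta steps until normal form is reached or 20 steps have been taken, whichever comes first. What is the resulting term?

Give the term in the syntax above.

Step 0: ((((\f.(\g.(\h.((f h) (g h))))) p) q) (\f.(\g.(\h.(f (g h))))))
Step 1: (((\g.(\h.((p h) (g h)))) q) (\f.(\g.(\h.(f (g h))))))
Step 2: ((\h.((p h) (q h))) (\f.(\g.(\h.(f (g h))))))
Step 3: ((p (\f.(\g.(\h.(f (g h)))))) (q (\f.(\g.(\h.(f (g h)))))))

Answer: ((p (\f.(\g.(\h.(f (g h)))))) (q (\f.(\g.(\h.(f (g h)))))))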